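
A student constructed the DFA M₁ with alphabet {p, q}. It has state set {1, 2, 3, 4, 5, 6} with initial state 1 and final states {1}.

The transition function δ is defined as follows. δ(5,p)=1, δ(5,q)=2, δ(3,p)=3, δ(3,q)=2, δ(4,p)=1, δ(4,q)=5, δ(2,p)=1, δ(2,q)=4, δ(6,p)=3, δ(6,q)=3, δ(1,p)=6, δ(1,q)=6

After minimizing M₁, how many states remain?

4

All states are reachable from the start state.
P0 = {1} | {2,3,4,5,6}.
Split {2,3,4,5,6} by δ(·,p) → {2,4,5} and {3,6}.
Split {3,6} by δ(·,q) → {3} and {6}.
Stable partition: {1} | {2,4,5} | {3} | {6} — 4 equivalence classes.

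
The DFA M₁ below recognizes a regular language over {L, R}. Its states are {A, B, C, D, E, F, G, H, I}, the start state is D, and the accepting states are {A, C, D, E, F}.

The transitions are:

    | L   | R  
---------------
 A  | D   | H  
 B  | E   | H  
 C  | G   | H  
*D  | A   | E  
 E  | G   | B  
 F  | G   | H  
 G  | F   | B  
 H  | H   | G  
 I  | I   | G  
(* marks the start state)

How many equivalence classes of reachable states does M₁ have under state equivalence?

Reachable states from the start: {A,B,D,E,F,G,H}. Unreachable: {C,I} — drop them.
P0 = {A,D,E,F} | {B,G,H}.
On input L, block {A,D,E,F} splits into {A,D} and {E,F}.
Refine {A,D} on symbol R: members go to different blocks, giving {A} and {D}.
On input L, block {B,G,H} splits into {B,G} and {H}.
Refine {B,G} on symbol R: members go to different blocks, giving {B} and {G}.
Split {E,F} by δ(·,R) → {E} and {F}.
No further refinement is possible. Final partition (7 blocks): {A} | {B} | {E} | {D} | {H} | {G} | {F}.

7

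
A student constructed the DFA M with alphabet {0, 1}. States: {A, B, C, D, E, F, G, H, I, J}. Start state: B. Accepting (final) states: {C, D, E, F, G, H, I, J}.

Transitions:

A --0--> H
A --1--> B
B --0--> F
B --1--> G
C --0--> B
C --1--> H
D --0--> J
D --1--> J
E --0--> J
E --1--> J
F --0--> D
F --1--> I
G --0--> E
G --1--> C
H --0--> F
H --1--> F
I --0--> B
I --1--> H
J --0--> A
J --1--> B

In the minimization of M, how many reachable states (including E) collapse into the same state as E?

All states are reachable from the start state.
P0 = {C,D,E,F,G,H,I,J} | {A,B}.
On input 0, block {C,D,E,F,G,H,I,J} splits into {D,E,F,G,H} and {C,I,J}.
Refine {D,E,F,G,H} on symbol 0: members go to different blocks, giving {F,G,H} and {D,E}.
Refine {F,G,H} on symbol 0: members go to different blocks, giving {F,G} and {H}.
Refine {A,B} on symbol 0: members go to different blocks, giving {A} and {B}.
Refine {C,I,J} on symbol 0: members go to different blocks, giving {C,I} and {J}.
The partition is now stable with 7 blocks: {F,G} | {A} | {C,I} | {D,E} | {H} | {B} | {J}.
State E belongs to the block {D,E}, which has 2 states.

2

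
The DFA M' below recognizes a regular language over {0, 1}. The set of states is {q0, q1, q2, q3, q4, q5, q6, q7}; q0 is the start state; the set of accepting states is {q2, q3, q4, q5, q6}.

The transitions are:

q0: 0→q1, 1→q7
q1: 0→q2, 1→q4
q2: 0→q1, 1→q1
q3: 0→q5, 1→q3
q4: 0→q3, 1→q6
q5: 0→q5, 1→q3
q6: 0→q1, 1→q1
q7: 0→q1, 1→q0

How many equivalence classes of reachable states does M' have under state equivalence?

5

Initial partition by acceptance: {q2,q3,q4,q5,q6} | {q0,q1,q7}.
Refine {q2,q3,q4,q5,q6} on symbol 0: members go to different blocks, giving {q3,q4,q5} and {q2,q6}.
On input 1, block {q3,q4,q5} splits into {q3,q5} and {q4}.
Split {q0,q1,q7} by δ(·,0) → {q0,q7} and {q1}.
No further refinement is possible. Final partition (5 blocks): {q3,q5} | {q0,q7} | {q2,q6} | {q4} | {q1}.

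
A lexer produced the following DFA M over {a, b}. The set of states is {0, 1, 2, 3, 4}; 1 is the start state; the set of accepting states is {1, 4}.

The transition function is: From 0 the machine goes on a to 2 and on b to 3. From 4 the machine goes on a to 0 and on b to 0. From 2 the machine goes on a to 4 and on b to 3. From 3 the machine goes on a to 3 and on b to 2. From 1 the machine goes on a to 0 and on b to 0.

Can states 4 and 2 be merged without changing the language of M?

No

Every state is reachable, so we keep all 5.
Initial partition by acceptance: {1,4} | {0,2,3}.
Split {0,2,3} by δ(·,a) → {0,3} and {2}.
Split {0,3} by δ(·,a) → {0} and {3}.
Stable partition: {1,4} | {0} | {2} | {3} — 4 equivalence classes.
4 and 2 end up in different blocks, so they are distinguishable. For instance, the string 'ε' is accepted from only 4.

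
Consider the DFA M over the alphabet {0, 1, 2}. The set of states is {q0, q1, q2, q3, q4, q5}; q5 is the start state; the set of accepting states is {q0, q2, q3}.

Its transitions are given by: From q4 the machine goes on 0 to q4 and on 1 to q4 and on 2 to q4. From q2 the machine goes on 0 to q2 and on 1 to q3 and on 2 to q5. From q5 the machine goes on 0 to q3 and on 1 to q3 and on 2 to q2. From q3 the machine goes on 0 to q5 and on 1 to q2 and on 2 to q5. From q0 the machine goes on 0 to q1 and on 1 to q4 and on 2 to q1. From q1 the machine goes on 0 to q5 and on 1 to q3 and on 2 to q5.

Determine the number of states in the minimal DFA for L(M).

3

States {q0,q1,q4} cannot be reached from the start state, so discard them.
Start with accepting vs non-accepting: {q2,q3} | {q5}.
Refine {q2,q3} on symbol 0: members go to different blocks, giving {q2} and {q3}.
No further refinement is possible. Final partition (3 blocks): {q2} | {q5} | {q3}.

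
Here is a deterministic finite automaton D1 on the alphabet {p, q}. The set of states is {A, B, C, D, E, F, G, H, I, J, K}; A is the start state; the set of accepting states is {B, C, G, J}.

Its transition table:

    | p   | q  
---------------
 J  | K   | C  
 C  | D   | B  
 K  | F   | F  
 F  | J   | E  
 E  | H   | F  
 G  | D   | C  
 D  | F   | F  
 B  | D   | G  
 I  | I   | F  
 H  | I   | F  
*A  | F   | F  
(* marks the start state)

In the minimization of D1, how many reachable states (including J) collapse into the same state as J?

4

Initial partition by acceptance: {B,C,G,J} | {A,D,E,F,H,I,K}.
On input p, block {A,D,E,F,H,I,K} splits into {A,D,E,H,I,K} and {F}.
Split {A,D,E,H,I,K} by δ(·,p) → {A,D,K} and {E,H,I}.
The partition is now stable with 4 blocks: {B,C,G,J} | {A,D,K} | {F} | {E,H,I}.
The equivalence class containing J is {B,C,G,J}, of size 4.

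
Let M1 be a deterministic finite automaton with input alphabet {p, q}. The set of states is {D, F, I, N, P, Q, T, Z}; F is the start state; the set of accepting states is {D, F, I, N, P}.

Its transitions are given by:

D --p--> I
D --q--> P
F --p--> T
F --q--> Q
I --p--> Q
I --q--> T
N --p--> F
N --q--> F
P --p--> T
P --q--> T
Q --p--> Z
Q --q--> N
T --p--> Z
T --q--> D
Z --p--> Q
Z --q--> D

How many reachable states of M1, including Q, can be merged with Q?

All states are reachable from the start state.
Initial partition by acceptance: {D,F,I,N,P} | {Q,T,Z}.
On input p, block {D,F,I,N,P} splits into {F,I,P} and {D,N}.
Stable partition: {F,I,P} | {Q,T,Z} | {D,N} — 3 equivalence classes.
State Q belongs to the block {Q,T,Z}, which has 3 states.

3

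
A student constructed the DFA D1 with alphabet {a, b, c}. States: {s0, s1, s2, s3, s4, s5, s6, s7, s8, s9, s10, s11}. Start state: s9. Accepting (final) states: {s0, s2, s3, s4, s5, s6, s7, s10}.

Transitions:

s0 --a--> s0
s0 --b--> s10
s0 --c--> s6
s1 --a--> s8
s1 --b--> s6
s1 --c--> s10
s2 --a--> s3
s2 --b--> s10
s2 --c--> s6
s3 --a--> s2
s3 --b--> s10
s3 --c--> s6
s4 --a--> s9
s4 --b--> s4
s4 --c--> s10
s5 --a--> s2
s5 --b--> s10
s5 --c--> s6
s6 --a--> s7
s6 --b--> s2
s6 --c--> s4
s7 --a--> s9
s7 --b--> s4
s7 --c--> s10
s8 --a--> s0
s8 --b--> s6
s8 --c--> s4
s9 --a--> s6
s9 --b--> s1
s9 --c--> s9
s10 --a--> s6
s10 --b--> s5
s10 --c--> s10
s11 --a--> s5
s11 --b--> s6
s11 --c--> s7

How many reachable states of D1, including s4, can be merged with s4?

First remove the unreachable states {s11}; 11 states remain.
Start with accepting vs non-accepting: {s0,s2,s3,s4,s5,s6,s7,s10} | {s1,s8,s9}.
Split {s0,s2,s3,s4,s5,s6,s7,s10} by δ(·,a) → {s0,s2,s3,s5,s6,s10} and {s4,s7}.
Split {s0,s2,s3,s5,s6,s10} by δ(·,a) → {s0,s2,s3,s5,s10} and {s6}.
On input a, block {s0,s2,s3,s5,s10} splits into {s0,s2,s3,s5} and {s10}.
Split {s1,s8,s9} by δ(·,a) → {s1} and {s8} and {s9}.
The partition is now stable with 7 blocks: {s0,s2,s3,s5} | {s1} | {s4,s7} | {s6} | {s10} | {s8} | {s9}.
The equivalence class containing s4 is {s4,s7}, of size 2.

2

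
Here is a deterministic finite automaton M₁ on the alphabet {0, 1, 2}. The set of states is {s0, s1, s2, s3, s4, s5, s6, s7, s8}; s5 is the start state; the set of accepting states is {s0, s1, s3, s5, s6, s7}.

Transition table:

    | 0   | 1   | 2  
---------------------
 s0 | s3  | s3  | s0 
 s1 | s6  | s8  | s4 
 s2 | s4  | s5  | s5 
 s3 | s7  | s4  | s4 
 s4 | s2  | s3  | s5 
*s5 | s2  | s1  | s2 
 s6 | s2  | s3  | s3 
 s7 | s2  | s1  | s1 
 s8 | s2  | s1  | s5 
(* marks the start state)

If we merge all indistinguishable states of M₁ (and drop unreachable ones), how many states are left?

5

First remove the unreachable states {s0}; 8 states remain.
P0 = {s1,s3,s5,s6,s7} | {s2,s4,s8}.
Split {s1,s3,s5,s6,s7} by δ(·,0) → {s5,s6,s7} and {s1,s3}.
Split {s5,s6,s7} by δ(·,2) → {s6,s7} and {s5}.
Split {s2,s4,s8} by δ(·,1) → {s4,s8} and {s2}.
Stable partition: {s6,s7} | {s4,s8} | {s1,s3} | {s5} | {s2} — 5 equivalence classes.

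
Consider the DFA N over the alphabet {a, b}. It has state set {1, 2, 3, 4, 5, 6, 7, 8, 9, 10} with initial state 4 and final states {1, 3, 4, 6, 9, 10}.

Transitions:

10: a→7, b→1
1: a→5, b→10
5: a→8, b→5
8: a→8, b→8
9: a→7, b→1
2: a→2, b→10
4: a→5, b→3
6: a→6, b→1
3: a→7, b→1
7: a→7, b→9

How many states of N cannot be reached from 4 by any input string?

No path from 4 leads to 2, 6; the other 8 states are all reachable.

2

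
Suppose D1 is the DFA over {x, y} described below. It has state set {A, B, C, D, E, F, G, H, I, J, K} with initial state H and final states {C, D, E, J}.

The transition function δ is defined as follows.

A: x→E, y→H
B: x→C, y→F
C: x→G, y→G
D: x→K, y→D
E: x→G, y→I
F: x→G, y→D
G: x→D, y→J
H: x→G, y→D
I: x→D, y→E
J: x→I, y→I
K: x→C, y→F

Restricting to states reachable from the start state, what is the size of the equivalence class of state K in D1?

First remove the unreachable states {A,B}; 9 states remain.
P0 = {C,D,E,J} | {F,G,H,I,K}.
Split {C,D,E,J} by δ(·,y) → {C,E,J} and {D}.
Split {F,G,H,I,K} by δ(·,x) → {F,H} and {G,I} and {K}.
Stable partition: {C,E,J} | {F,H} | {D} | {G,I} | {K} — 5 equivalence classes.
State K belongs to the block {K}, which has 1 states.

1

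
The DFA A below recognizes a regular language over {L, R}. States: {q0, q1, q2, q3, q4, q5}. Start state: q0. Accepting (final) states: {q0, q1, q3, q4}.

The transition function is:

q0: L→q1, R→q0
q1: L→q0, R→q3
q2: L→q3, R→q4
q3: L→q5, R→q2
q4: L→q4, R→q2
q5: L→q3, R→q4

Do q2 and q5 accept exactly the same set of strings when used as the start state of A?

Every state is reachable, so we keep all 6.
P0 = {q0,q1,q3,q4} | {q2,q5}.
On input L, block {q0,q1,q3,q4} splits into {q0,q1,q4} and {q3}.
Split {q0,q1,q4} by δ(·,R) → {q0} and {q1} and {q4}.
The partition is now stable with 5 blocks: {q0} | {q2,q5} | {q3} | {q1} | {q4}.
q2 and q5 lie in the same block of the stable partition, so they are equivalent — no string distinguishes them.

Yes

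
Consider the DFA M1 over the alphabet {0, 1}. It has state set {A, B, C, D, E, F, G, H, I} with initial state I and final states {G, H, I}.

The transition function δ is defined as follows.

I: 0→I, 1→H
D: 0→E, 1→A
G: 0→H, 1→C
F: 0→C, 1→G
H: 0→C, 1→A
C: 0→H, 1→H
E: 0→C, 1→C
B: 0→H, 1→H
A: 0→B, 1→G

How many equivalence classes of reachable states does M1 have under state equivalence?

5

First remove the unreachable states {D,E,F}; 6 states remain.
Initial partition by acceptance: {G,H,I} | {A,B,C}.
On input 0, block {G,H,I} splits into {G,I} and {H}.
Split {G,I} by δ(·,0) → {G} and {I}.
Refine {A,B,C} on symbol 0: members go to different blocks, giving {B,C} and {A}.
The partition is now stable with 5 blocks: {G} | {B,C} | {H} | {I} | {A}.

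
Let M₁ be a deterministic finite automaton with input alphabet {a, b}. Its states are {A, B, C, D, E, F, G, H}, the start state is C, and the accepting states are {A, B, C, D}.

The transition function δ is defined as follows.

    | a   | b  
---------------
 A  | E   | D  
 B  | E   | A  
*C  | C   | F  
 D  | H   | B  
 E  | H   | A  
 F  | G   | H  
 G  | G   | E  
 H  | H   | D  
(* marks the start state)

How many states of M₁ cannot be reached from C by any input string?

Exploring from C, all states are eventually visited, so none are unreachable.

0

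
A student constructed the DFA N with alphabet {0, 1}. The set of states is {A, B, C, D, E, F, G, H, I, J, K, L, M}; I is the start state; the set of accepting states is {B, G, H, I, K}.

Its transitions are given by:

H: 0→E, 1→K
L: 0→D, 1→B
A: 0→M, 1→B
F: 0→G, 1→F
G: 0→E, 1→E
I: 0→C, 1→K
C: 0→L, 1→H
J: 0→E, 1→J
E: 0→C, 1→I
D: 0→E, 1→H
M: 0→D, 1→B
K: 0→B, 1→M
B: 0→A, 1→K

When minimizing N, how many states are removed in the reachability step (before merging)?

3

Starting at I and following transitions, the reachable set is {A, B, C, D, E, H, I, K, L, M}. That leaves F, G, J unreachable — 3 in total.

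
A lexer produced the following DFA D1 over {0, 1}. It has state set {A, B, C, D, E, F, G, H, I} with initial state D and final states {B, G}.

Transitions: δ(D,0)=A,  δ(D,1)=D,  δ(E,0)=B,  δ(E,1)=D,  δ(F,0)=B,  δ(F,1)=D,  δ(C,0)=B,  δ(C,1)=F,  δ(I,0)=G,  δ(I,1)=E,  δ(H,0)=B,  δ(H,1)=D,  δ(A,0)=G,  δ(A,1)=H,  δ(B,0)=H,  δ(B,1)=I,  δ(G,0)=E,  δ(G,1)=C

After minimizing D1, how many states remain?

4

P0 = {B,G} | {A,C,D,E,F,H,I}.
On input 0, block {A,C,D,E,F,H,I} splits into {A,C,E,F,H,I} and {D}.
Refine {A,C,E,F,H,I} on symbol 1: members go to different blocks, giving {A,C,I} and {E,F,H}.
No further refinement is possible. Final partition (4 blocks): {B,G} | {A,C,I} | {D} | {E,F,H}.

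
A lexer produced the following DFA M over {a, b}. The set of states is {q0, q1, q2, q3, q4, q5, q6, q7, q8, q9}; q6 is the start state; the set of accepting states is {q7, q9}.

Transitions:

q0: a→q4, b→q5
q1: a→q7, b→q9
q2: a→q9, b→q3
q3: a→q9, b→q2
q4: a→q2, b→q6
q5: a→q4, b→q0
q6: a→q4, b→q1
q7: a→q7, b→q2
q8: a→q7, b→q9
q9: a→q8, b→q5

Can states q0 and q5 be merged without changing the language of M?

Yes

P0 = {q7,q9} | {q0,q1,q2,q3,q4,q5,q6,q8}.
Split {q7,q9} by δ(·,a) → {q7} and {q9}.
On input a, block {q0,q1,q2,q3,q4,q5,q6,q8} splits into {q0,q4,q5,q6} and {q1,q8} and {q2,q3}.
Refine {q0,q4,q5,q6} on symbol a: members go to different blocks, giving {q0,q5,q6} and {q4}.
Refine {q0,q5,q6} on symbol b: members go to different blocks, giving {q0,q5} and {q6}.
No further refinement is possible. Final partition (7 blocks): {q7} | {q0,q5} | {q9} | {q1,q8} | {q2,q3} | {q4} | {q6}.
q0 and q5 lie in the same block of the stable partition, so they are equivalent — no string distinguishes them.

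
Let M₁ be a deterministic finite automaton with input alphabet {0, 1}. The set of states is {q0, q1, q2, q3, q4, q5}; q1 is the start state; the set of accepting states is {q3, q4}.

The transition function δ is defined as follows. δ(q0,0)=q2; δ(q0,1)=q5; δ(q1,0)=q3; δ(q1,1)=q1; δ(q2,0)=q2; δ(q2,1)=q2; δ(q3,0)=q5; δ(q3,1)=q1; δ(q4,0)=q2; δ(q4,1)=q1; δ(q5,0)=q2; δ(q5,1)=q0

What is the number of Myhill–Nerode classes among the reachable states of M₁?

First remove the unreachable states {q4}; 5 states remain.
P0 = {q3} | {q0,q1,q2,q5}.
Split {q0,q1,q2,q5} by δ(·,0) → {q0,q2,q5} and {q1}.
No further refinement is possible. Final partition (3 blocks): {q3} | {q0,q2,q5} | {q1}.

3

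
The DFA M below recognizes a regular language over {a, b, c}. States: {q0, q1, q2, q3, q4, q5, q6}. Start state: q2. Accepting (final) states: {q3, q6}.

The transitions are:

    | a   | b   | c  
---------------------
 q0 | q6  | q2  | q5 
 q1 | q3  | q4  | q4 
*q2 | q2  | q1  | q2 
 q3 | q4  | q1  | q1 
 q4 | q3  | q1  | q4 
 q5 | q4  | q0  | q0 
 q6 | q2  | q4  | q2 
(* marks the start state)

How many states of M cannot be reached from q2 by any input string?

3

Starting at q2 and following transitions, the reachable set is {q1, q2, q3, q4}. That leaves q0, q5, q6 unreachable — 3 in total.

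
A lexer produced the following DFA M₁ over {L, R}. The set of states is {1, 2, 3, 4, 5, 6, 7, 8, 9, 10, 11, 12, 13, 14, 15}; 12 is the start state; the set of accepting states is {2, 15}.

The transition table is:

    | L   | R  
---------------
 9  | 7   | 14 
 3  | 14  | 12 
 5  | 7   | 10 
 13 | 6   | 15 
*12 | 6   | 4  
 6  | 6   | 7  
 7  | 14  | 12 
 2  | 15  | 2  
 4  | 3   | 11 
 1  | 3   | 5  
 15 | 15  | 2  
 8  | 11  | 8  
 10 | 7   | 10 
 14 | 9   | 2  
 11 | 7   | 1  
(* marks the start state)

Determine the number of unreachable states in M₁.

BFS from 12 reaches {1, 2, 3, 4, 5, 6, 7, 9, 10, 11, 12, 14, 15}; the 2 state(s) 8, 13 are never visited.

2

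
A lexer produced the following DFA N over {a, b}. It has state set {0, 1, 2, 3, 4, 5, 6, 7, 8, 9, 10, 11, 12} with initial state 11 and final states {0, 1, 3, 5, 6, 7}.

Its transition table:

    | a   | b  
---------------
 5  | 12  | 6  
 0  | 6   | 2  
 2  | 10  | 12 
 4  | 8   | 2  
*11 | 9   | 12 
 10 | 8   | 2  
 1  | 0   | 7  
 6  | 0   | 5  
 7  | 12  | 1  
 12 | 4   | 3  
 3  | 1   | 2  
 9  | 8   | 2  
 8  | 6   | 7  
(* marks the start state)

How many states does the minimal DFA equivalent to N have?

7

All states are reachable from the start state.
P0 = {0,1,3,5,6,7} | {2,4,8,9,10,11,12}.
Refine {0,1,3,5,6,7} on symbol a: members go to different blocks, giving {0,1,3,6} and {5,7}.
On input b, block {0,1,3,6} splits into {0,3} and {1,6}.
Split {2,4,8,9,10,11,12} by δ(·,a) → {2,4,9,10,11,12} and {8}.
Refine {2,4,9,10,11,12} on symbol a: members go to different blocks, giving {2,11,12} and {4,9,10}.
Refine {2,11,12} on symbol b: members go to different blocks, giving {2,11} and {12}.
No further refinement is possible. Final partition (7 blocks): {0,3} | {2,11} | {5,7} | {1,6} | {8} | {4,9,10} | {12}.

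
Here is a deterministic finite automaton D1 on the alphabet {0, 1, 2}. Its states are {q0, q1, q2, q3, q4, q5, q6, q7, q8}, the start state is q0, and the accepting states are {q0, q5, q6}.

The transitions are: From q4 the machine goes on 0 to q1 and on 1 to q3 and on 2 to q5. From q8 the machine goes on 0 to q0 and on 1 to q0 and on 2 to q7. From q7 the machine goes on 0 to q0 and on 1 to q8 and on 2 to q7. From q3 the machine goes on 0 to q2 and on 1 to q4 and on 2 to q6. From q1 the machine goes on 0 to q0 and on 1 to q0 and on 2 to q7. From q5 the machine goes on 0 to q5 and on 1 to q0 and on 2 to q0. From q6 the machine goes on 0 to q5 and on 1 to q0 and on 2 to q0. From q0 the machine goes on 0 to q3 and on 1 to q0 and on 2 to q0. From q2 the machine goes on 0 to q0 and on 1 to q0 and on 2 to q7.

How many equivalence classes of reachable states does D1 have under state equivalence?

5

Start with accepting vs non-accepting: {q0,q5,q6} | {q1,q2,q3,q4,q7,q8}.
Split {q0,q5,q6} by δ(·,0) → {q5,q6} and {q0}.
On input 0, block {q1,q2,q3,q4,q7,q8} splits into {q1,q2,q7,q8} and {q3,q4}.
Split {q1,q2,q7,q8} by δ(·,1) → {q1,q2,q8} and {q7}.
No further refinement is possible. Final partition (5 blocks): {q5,q6} | {q1,q2,q8} | {q0} | {q3,q4} | {q7}.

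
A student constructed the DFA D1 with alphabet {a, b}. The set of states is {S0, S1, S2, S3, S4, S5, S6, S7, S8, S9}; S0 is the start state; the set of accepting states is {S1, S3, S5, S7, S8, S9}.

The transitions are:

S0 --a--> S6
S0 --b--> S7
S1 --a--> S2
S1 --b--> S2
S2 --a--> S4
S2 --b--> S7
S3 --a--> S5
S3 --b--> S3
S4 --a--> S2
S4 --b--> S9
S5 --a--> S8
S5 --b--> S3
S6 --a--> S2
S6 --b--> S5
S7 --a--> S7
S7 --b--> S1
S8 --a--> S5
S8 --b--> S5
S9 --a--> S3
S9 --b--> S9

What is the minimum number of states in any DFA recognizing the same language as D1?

5

All states are reachable from the start state.
Initial partition by acceptance: {S1,S3,S5,S7,S8,S9} | {S0,S2,S4,S6}.
On input a, block {S1,S3,S5,S7,S8,S9} splits into {S3,S5,S7,S8,S9} and {S1}.
On input b, block {S3,S5,S7,S8,S9} splits into {S3,S5,S8,S9} and {S7}.
Refine {S0,S2,S4,S6} on symbol b: members go to different blocks, giving {S0,S2} and {S4,S6}.
No further refinement is possible. Final partition (5 blocks): {S3,S5,S8,S9} | {S0,S2} | {S1} | {S7} | {S4,S6}.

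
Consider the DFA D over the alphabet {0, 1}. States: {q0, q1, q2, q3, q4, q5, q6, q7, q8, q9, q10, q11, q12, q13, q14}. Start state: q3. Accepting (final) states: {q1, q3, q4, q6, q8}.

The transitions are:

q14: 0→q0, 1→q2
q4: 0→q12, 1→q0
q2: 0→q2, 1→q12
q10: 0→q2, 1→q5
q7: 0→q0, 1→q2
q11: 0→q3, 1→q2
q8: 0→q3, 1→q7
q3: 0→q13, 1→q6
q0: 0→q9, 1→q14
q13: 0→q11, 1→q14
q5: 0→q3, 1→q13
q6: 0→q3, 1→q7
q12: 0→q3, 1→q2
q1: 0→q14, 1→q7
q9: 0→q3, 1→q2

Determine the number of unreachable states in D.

No path from q3 leads to q1, q4, q5, q8, q10; the other 10 states are all reachable.

5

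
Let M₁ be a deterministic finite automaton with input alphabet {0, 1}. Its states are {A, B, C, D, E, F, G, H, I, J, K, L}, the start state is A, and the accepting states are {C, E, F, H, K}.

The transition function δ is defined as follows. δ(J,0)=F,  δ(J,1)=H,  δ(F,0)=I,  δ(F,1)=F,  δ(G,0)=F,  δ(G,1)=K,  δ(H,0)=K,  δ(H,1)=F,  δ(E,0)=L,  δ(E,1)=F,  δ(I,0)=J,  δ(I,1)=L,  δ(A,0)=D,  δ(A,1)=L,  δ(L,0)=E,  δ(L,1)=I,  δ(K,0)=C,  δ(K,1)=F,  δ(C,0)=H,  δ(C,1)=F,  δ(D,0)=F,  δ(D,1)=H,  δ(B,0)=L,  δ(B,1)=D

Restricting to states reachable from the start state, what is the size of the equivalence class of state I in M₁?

First remove the unreachable states {B,G}; 10 states remain.
Initial partition by acceptance: {C,E,F,H,K} | {A,D,I,J,L}.
On input 0, block {C,E,F,H,K} splits into {C,H,K} and {E,F}.
Split {A,D,I,J,L} by δ(·,0) → {D,J,L} and {A,I}.
Split {D,J,L} by δ(·,1) → {D,J} and {L}.
Refine {E,F} on symbol 0: members go to different blocks, giving {E} and {F}.
No further refinement is possible. Final partition (6 blocks): {C,H,K} | {D,J} | {E} | {A,I} | {L} | {F}.
State I belongs to the block {A,I}, which has 2 states.

2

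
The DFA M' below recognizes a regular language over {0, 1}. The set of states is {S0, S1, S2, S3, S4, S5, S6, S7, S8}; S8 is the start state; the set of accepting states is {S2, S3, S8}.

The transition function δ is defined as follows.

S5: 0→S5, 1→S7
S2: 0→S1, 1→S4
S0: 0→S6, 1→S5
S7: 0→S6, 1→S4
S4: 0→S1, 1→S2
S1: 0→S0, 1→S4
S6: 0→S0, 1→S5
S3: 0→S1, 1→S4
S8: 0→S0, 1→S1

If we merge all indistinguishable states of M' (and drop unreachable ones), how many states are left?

Reachable states from the start: {S0,S1,S2,S4,S5,S6,S7,S8}. Unreachable: {S3} — drop them.
Start with accepting vs non-accepting: {S2,S8} | {S0,S1,S4,S5,S6,S7}.
Split {S0,S1,S4,S5,S6,S7} by δ(·,1) → {S0,S1,S5,S6,S7} and {S4}.
Split {S2,S8} by δ(·,1) → {S2} and {S8}.
On input 1, block {S0,S1,S5,S6,S7} splits into {S0,S5,S6} and {S1,S7}.
Split {S0,S5,S6} by δ(·,1) → {S0,S6} and {S5}.
The partition is now stable with 6 blocks: {S2} | {S0,S6} | {S4} | {S8} | {S1,S7} | {S5}.

6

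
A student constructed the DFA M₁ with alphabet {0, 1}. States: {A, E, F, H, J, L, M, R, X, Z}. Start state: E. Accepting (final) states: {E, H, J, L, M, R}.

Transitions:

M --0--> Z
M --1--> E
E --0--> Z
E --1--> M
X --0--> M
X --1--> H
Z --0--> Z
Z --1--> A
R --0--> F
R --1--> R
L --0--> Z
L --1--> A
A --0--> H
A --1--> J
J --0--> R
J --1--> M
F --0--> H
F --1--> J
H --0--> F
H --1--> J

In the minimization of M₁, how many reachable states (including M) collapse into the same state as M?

Reachable states from the start: {A,E,F,H,J,M,R,Z}. Unreachable: {L,X} — drop them.
Initial partition by acceptance: {E,H,J,M,R} | {A,F,Z}.
On input 0, block {E,H,J,M,R} splits into {E,H,M,R} and {J}.
Split {E,H,M,R} by δ(·,1) → {E,M,R} and {H}.
On input 0, block {A,F,Z} splits into {A,F} and {Z}.
Split {E,M,R} by δ(·,0) → {E,M} and {R}.
No further refinement is possible. Final partition (6 blocks): {E,M} | {A,F} | {J} | {H} | {Z} | {R}.
The equivalence class containing M is {E,M}, of size 2.

2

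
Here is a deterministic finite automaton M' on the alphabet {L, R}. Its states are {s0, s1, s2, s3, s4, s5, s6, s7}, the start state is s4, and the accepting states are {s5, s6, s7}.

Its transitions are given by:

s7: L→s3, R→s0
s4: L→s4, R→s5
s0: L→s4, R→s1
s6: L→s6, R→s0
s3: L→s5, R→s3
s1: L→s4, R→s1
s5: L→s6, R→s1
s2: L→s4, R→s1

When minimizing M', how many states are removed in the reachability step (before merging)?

Starting at s4 and following transitions, the reachable set is {s0, s1, s4, s5, s6}. That leaves s2, s3, s7 unreachable — 3 in total.

3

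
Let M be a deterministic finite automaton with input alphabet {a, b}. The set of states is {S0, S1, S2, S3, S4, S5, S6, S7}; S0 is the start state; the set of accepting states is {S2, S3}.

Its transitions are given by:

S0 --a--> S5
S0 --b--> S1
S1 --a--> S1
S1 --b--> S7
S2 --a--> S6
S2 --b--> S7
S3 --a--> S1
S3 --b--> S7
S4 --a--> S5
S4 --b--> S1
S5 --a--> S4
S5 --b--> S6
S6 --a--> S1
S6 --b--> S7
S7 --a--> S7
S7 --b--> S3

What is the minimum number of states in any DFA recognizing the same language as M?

4

First remove the unreachable states {S2}; 7 states remain.
Initial partition by acceptance: {S3} | {S0,S1,S4,S5,S6,S7}.
On input b, block {S0,S1,S4,S5,S6,S7} splits into {S0,S1,S4,S5,S6} and {S7}.
Split {S0,S1,S4,S5,S6} by δ(·,b) → {S0,S4,S5} and {S1,S6}.
No further refinement is possible. Final partition (4 blocks): {S3} | {S0,S4,S5} | {S7} | {S1,S6}.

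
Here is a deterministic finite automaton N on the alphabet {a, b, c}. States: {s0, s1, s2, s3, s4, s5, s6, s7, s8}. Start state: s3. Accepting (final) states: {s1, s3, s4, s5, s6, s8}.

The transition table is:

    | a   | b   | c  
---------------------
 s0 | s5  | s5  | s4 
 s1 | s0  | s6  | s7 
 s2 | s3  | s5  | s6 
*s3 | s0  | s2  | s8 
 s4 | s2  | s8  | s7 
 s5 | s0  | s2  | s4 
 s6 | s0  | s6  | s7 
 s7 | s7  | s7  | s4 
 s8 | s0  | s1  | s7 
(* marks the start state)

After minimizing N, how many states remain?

4

All states are reachable from the start state.
P0 = {s1,s3,s4,s5,s6,s8} | {s0,s2,s7}.
Refine {s1,s3,s4,s5,s6,s8} on symbol b: members go to different blocks, giving {s1,s4,s6,s8} and {s3,s5}.
Refine {s0,s2,s7} on symbol a: members go to different blocks, giving {s0,s2} and {s7}.
Stable partition: {s1,s4,s6,s8} | {s0,s2} | {s3,s5} | {s7} — 4 equivalence classes.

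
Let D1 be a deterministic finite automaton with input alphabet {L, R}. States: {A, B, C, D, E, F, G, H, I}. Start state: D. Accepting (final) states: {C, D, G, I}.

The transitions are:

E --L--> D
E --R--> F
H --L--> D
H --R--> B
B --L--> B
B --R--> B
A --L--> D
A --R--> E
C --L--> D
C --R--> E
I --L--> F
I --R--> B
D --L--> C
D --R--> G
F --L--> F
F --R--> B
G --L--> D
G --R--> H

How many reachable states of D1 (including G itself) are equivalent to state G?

2

States {A,I} cannot be reached from the start state, so discard them.
Initial partition by acceptance: {C,D,G} | {B,E,F,H}.
On input R, block {C,D,G} splits into {C,G} and {D}.
Split {B,E,F,H} by δ(·,L) → {B,F} and {E,H}.
The partition is now stable with 4 blocks: {C,G} | {B,F} | {D} | {E,H}.
The equivalence class containing G is {C,G}, of size 2.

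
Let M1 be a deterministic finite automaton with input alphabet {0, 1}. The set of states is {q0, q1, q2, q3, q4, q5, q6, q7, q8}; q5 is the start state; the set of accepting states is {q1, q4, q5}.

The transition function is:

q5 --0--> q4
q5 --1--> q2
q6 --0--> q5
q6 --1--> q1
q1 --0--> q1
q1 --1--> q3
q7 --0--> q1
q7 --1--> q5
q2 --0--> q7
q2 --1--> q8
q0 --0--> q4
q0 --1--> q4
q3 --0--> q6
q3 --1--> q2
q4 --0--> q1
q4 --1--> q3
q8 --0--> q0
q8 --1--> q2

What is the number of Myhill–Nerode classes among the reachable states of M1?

3

All states are reachable from the start state.
Start with accepting vs non-accepting: {q1,q4,q5} | {q0,q2,q3,q6,q7,q8}.
Split {q0,q2,q3,q6,q7,q8} by δ(·,0) → {q0,q6,q7} and {q2,q3,q8}.
No further refinement is possible. Final partition (3 blocks): {q1,q4,q5} | {q0,q6,q7} | {q2,q3,q8}.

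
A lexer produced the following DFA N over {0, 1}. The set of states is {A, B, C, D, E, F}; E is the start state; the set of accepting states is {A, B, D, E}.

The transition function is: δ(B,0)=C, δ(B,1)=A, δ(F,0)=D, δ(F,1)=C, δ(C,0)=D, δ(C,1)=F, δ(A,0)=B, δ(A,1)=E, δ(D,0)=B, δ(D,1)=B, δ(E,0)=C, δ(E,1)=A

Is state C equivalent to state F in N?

Yes

P0 = {A,B,D,E} | {C,F}.
On input 0, block {A,B,D,E} splits into {A,D} and {B,E}.
The partition is now stable with 3 blocks: {A,D} | {C,F} | {B,E}.
C and F lie in the same block of the stable partition, so they are equivalent — no string distinguishes them.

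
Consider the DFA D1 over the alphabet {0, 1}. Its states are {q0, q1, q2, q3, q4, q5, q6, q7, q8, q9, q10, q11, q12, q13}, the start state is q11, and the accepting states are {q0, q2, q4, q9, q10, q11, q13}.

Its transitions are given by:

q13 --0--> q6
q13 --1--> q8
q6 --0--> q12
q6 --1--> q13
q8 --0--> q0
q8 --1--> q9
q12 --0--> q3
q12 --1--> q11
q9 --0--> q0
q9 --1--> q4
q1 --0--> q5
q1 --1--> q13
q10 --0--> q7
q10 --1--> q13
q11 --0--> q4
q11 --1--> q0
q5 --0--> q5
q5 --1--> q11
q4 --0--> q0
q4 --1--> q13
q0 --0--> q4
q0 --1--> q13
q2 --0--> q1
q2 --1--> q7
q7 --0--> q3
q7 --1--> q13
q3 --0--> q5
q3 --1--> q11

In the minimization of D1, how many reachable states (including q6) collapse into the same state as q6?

First remove the unreachable states {q1,q2,q7,q10}; 10 states remain.
Start with accepting vs non-accepting: {q0,q4,q9,q11,q13} | {q3,q5,q6,q8,q12}.
On input 0, block {q0,q4,q9,q11,q13} splits into {q0,q4,q9,q11} and {q13}.
Split {q0,q4,q9,q11} by δ(·,1) → {q0,q4} and {q9,q11}.
Refine {q3,q5,q6,q8,q12} on symbol 0: members go to different blocks, giving {q3,q5,q6,q12} and {q8}.
On input 1, block {q3,q5,q6,q12} splits into {q3,q5,q12} and {q6}.
Stable partition: {q0,q4} | {q3,q5,q12} | {q13} | {q9,q11} | {q8} | {q6} — 6 equivalence classes.
State q6 belongs to the block {q6}, which has 1 states.

1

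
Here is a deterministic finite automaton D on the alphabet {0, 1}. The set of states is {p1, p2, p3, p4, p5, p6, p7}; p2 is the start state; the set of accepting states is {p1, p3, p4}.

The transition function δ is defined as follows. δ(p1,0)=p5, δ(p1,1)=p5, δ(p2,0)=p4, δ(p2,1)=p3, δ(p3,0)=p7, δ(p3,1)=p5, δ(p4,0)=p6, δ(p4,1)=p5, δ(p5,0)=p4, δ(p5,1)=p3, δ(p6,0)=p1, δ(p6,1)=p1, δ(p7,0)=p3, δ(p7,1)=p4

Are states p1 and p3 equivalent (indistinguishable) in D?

Yes

All states are reachable from the start state.
Initial partition by acceptance: {p1,p3,p4} | {p2,p5,p6,p7}.
Stable partition: {p1,p3,p4} | {p2,p5,p6,p7} — 2 equivalence classes.
p1 and p3 lie in the same block of the stable partition, so they are equivalent — no string distinguishes them.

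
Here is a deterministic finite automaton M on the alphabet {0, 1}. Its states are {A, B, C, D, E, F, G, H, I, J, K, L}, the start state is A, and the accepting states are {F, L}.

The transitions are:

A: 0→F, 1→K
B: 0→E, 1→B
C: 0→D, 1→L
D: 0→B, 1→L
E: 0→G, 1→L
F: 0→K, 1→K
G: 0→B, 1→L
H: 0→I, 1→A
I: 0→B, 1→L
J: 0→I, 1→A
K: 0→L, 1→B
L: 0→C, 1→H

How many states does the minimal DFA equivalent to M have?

8

Reachable states from the start: {A,B,C,D,E,F,G,H,I,K,L}. Unreachable: {J} — drop them.
P0 = {F,L} | {A,B,C,D,E,G,H,I,K}.
On input 0, block {A,B,C,D,E,G,H,I,K} splits into {B,C,D,E,G,H,I} and {A,K}.
Refine {F,L} on symbol 0: members go to different blocks, giving {F} and {L}.
Split {B,C,D,E,G,H,I} by δ(·,1) → {C,D,E,G,I} and {B} and {H}.
Split {C,D,E,G,I} by δ(·,0) → {D,G,I} and {C,E}.
Split {A,K} by δ(·,0) → {A} and {K}.
The partition is now stable with 8 blocks: {F} | {D,G,I} | {A} | {L} | {B} | {H} | {C,E} | {K}.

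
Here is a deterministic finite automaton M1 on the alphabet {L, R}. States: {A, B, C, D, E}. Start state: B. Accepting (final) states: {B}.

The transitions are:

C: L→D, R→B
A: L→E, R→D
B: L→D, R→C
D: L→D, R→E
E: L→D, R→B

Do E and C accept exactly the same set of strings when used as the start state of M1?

First remove the unreachable states {A}; 4 states remain.
Initial partition by acceptance: {B} | {C,D,E}.
On input R, block {C,D,E} splits into {C,E} and {D}.
No further refinement is possible. Final partition (3 blocks): {B} | {C,E} | {D}.
E and C lie in the same block of the stable partition, so they are equivalent — no string distinguishes them.

Yes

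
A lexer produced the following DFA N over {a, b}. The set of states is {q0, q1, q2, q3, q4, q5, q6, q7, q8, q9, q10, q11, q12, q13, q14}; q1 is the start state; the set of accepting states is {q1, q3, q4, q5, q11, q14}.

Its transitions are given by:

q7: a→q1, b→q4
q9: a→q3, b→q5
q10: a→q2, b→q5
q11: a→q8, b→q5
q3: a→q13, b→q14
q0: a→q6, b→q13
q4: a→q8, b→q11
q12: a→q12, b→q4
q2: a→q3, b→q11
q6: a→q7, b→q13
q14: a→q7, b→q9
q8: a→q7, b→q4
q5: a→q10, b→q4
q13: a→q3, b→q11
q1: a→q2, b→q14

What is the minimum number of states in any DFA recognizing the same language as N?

5

Reachable states from the start: {q1,q2,q3,q4,q5,q7,q8,q9,q10,q11,q13,q14}. Unreachable: {q0,q6,q12} — drop them.
Start with accepting vs non-accepting: {q1,q3,q4,q5,q11,q14} | {q2,q7,q8,q9,q10,q13}.
Split {q1,q3,q4,q5,q11,q14} by δ(·,b) → {q1,q3,q4,q5,q11} and {q14}.
Refine {q1,q3,q4,q5,q11} on symbol b: members go to different blocks, giving {q4,q5,q11} and {q1,q3}.
On input a, block {q2,q7,q8,q9,q10,q13} splits into {q2,q7,q9,q13} and {q8,q10}.
The partition is now stable with 5 blocks: {q4,q5,q11} | {q2,q7,q9,q13} | {q14} | {q1,q3} | {q8,q10}.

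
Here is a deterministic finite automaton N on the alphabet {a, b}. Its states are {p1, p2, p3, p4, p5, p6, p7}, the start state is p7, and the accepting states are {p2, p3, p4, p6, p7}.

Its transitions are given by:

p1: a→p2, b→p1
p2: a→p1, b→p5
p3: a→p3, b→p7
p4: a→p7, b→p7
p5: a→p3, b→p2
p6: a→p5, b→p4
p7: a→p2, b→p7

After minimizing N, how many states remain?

5

First remove the unreachable states {p4,p6}; 5 states remain.
Initial partition by acceptance: {p2,p3,p7} | {p1,p5}.
Refine {p2,p3,p7} on symbol a: members go to different blocks, giving {p3,p7} and {p2}.
On input a, block {p3,p7} splits into {p3} and {p7}.
Split {p1,p5} by δ(·,a) → {p1} and {p5}.
Stable partition: {p3} | {p1} | {p2} | {p7} | {p5} — 5 equivalence classes.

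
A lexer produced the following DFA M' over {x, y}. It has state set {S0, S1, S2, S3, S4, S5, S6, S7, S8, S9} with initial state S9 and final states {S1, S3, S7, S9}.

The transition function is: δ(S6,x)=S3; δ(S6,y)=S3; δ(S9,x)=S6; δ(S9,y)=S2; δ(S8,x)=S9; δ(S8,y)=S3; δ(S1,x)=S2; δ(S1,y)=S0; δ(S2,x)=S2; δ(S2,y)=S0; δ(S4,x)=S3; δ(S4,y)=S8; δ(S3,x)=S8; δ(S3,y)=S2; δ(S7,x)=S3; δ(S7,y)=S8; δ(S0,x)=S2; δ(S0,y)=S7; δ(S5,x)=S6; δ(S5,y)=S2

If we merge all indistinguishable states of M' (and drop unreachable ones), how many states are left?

5

Reachable states from the start: {S0,S2,S3,S6,S7,S8,S9}. Unreachable: {S1,S4,S5} — drop them.
Start with accepting vs non-accepting: {S3,S7,S9} | {S0,S2,S6,S8}.
Split {S3,S7,S9} by δ(·,x) → {S3,S9} and {S7}.
On input x, block {S0,S2,S6,S8} splits into {S0,S2} and {S6,S8}.
Refine {S0,S2} on symbol y: members go to different blocks, giving {S0} and {S2}.
Stable partition: {S3,S9} | {S0} | {S7} | {S6,S8} | {S2} — 5 equivalence classes.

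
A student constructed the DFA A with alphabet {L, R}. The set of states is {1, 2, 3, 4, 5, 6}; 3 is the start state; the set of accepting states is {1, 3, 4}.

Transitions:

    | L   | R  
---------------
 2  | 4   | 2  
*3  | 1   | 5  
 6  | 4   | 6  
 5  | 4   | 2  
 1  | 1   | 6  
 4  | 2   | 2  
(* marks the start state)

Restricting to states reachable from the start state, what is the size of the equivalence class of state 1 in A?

2

Every state is reachable, so we keep all 6.
Initial partition by acceptance: {1,3,4} | {2,5,6}.
Split {1,3,4} by δ(·,L) → {1,3} and {4}.
No further refinement is possible. Final partition (3 blocks): {1,3} | {2,5,6} | {4}.
The equivalence class containing 1 is {1,3}, of size 2.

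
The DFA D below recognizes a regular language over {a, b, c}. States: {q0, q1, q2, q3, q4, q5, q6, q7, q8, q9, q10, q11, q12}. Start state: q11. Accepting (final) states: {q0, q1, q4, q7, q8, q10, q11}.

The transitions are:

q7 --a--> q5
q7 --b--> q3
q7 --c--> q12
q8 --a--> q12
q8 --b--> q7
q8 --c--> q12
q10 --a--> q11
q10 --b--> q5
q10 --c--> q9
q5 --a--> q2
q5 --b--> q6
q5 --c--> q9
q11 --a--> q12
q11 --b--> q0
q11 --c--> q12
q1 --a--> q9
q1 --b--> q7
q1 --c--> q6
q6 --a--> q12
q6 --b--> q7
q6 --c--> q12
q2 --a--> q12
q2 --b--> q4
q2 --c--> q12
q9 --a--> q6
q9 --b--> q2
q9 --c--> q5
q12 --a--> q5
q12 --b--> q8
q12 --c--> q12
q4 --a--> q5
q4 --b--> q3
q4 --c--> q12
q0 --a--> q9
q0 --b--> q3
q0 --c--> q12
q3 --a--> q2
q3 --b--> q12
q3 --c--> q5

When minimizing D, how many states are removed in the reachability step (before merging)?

No path from q11 leads to q1, q10; the other 11 states are all reachable.

2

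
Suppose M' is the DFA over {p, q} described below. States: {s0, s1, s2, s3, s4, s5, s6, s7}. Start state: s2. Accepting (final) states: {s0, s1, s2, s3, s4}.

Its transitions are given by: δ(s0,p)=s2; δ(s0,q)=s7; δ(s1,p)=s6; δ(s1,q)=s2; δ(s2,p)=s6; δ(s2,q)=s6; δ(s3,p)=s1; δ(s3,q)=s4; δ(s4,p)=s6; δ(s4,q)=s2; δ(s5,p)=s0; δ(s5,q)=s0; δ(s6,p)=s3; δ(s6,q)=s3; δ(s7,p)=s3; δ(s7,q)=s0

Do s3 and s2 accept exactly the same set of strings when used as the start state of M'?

No

States {s0,s5,s7} cannot be reached from the start state, so discard them.
Start with accepting vs non-accepting: {s1,s2,s3,s4} | {s6}.
Refine {s1,s2,s3,s4} on symbol p: members go to different blocks, giving {s1,s2,s4} and {s3}.
Refine {s1,s2,s4} on symbol q: members go to different blocks, giving {s1,s4} and {s2}.
Stable partition: {s1,s4} | {s6} | {s3} | {s2} — 4 equivalence classes.
s3 and s2 end up in different blocks, so they are distinguishable. For instance, the string 'p' is accepted from only s3.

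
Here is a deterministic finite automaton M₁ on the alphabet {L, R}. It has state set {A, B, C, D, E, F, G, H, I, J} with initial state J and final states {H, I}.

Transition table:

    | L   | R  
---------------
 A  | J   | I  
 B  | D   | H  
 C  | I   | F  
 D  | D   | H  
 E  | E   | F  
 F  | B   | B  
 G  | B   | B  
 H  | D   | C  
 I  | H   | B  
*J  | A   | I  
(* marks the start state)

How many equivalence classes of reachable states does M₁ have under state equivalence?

6

States {E,G} cannot be reached from the start state, so discard them.
P0 = {H,I} | {A,B,C,D,F,J}.
Split {H,I} by δ(·,L) → {H} and {I}.
On input L, block {A,B,C,D,F,J} splits into {A,B,D,F,J} and {C}.
On input R, block {A,B,D,F,J} splits into {A,J} and {B,D} and {F}.
The partition is now stable with 6 blocks: {H} | {A,J} | {I} | {C} | {B,D} | {F}.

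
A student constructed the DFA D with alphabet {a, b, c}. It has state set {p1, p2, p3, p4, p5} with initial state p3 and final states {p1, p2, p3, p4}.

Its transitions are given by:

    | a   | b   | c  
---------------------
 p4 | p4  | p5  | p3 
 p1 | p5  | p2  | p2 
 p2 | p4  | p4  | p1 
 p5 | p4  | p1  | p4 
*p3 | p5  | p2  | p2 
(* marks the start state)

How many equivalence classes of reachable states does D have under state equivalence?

Initial partition by acceptance: {p1,p2,p3,p4} | {p5}.
Split {p1,p2,p3,p4} by δ(·,a) → {p1,p3} and {p2,p4}.
Split {p2,p4} by δ(·,b) → {p2} and {p4}.
The partition is now stable with 4 blocks: {p1,p3} | {p5} | {p2} | {p4}.

4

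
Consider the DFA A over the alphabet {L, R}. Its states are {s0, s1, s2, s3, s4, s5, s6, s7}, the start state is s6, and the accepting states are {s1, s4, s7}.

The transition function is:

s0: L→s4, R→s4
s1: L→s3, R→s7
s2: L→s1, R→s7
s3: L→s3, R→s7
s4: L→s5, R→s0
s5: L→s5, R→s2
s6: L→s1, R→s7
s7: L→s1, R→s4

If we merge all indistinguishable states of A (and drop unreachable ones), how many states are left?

All states are reachable from the start state.
Initial partition by acceptance: {s1,s4,s7} | {s0,s2,s3,s5,s6}.
Refine {s1,s4,s7} on symbol L: members go to different blocks, giving {s1,s4} and {s7}.
Split {s1,s4} by δ(·,R) → {s1} and {s4}.
Split {s0,s2,s3,s5,s6} by δ(·,L) → {s2,s6} and {s3,s5} and {s0}.
Split {s3,s5} by δ(·,R) → {s3} and {s5}.
Stable partition: {s1} | {s2,s6} | {s7} | {s4} | {s3} | {s0} | {s5} — 7 equivalence classes.

7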